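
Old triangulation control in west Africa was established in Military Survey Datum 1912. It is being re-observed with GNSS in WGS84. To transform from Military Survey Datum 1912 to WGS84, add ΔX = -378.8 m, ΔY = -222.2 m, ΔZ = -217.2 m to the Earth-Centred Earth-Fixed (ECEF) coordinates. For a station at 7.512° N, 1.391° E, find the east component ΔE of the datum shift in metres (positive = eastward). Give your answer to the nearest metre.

The local east axis at (φ, λ) is (−sin λ, cos λ, 0), so ΔE = −sin(1.391°)·(-378.8) + cos(1.391°)·(-222.2) = -212.94 m.

ΔE = -213 m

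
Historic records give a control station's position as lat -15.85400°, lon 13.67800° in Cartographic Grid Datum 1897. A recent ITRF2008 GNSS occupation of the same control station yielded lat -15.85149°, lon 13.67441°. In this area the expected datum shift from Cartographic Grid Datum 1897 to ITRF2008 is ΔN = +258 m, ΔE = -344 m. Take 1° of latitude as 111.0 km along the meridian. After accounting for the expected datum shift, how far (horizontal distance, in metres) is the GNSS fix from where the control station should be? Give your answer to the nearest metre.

44 m

Observed coordinate differences: Δφ = +0.00251°, Δλ = -0.00359°.
Converting to metres (1° lat = 111000 m, cos φ = 0.961961): observed ΔN = 278.6 m, observed ΔE = -383.3 m.
Subtracting the expected shift leaves a residual of 278.6 − (258) = 20.6 m north and -383.3 − (-344) = -39.3 m east.
Residual distance = √(20.6² + (-39.3)²) = 44.4 m.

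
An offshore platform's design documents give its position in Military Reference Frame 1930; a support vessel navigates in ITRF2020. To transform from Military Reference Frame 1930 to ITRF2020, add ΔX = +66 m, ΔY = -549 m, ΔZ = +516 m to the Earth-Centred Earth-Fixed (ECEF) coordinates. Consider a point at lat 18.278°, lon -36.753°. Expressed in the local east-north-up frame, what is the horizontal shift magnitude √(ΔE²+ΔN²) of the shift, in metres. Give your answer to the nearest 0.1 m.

The local east axis at (φ, λ) is (−sin λ, cos λ, 0), so ΔE = −sin(-36.753°)·66 + cos(-36.753°)·(-549) = -400.38 m.
The local north axis is (−sin φ cos λ, −sin φ sin λ, cos φ), giving ΔN = -16.585 − 103.028 + 489.966 = 370.35 m.
Horizontal magnitude = √(ΔE² + ΔN²) = √((-400.38)² + 370.35²) = 545.40 m.

545.4 m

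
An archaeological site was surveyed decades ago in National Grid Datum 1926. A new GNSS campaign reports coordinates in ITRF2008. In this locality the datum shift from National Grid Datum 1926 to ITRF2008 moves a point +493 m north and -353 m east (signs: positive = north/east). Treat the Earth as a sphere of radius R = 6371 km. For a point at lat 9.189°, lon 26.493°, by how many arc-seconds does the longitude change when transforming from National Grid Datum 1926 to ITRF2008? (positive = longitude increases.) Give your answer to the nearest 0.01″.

At latitude 9.189°, cos φ = 0.987167.
One radian of longitude at latitude φ spans R cos φ, so Δλ = ΔE / (R cos φ) = -353.0 / (6371000 × 0.987167) = -5.6128e-05 rad = -11.577″.

Δλ = -11.58″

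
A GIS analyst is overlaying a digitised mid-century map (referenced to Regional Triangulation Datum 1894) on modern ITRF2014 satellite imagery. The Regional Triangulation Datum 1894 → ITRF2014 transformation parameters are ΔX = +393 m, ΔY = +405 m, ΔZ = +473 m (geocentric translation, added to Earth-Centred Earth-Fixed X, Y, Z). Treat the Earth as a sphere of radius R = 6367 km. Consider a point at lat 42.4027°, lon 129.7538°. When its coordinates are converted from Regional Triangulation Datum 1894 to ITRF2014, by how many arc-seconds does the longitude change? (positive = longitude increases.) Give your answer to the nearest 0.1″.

Δλ = -24.6″

sin φ = 0.674337, cos φ = 0.738424, sin λ = 0.768799, cos λ = -0.639490.
East component: ΔE = −sin λ·ΔX + cos λ·ΔY = −(0.768799)(393) + (-0.639490)(405) = -561.13 m.
1° of latitude spans πR/180 = 111125 m; at latitude φ, 1° of longitude spans that × cos φ = 82057.4 m, so Δλ = -561.13 / 82057.4 × 3600 = -24.618″.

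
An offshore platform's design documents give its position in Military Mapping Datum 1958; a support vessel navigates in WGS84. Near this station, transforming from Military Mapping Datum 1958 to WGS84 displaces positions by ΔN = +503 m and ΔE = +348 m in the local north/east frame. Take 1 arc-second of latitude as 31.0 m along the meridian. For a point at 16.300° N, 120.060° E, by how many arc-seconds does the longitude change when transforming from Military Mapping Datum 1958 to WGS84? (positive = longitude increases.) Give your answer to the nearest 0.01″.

Δλ = 11.70″

At latitude 16.300°, cos φ = 0.959805.
1″ of longitude at this latitude = 31.00 × cos φ = 29.7540 m, so Δλ = 348.0 / 29.7540 = 11.696″.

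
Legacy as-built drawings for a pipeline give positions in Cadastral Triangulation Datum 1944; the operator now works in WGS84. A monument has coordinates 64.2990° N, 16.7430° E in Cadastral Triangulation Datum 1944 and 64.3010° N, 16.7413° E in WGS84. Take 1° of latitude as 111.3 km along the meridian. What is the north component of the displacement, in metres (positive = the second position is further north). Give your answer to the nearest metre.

Δφ = 64.3010° − 64.2990° = +0.0020°; Δλ = 16.7413° − 16.7430° = -0.0017°.
ΔN = Δφ × 111300 = 222.6 m; ΔE = Δλ × 111300 × cos(64.2990°) = -0.0017 × 111300 × 0.433675 = -82.1 m.

ΔN = 223 m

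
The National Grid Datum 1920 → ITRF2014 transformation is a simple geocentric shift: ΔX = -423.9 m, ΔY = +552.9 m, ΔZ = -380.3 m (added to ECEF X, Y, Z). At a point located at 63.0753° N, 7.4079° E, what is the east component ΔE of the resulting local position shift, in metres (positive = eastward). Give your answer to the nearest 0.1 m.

ΔE = 602.9 m

At φ = 63.0753°, λ = 7.4079°: sin φ = 0.891602, cos φ = 0.452819, sin λ = 0.128932, cos λ = 0.991653.
ΔE = −sin λ·ΔX + cos λ·ΔY = −(0.128932)·(-423.9) + (0.991653)·(552.9) = 602.94 m.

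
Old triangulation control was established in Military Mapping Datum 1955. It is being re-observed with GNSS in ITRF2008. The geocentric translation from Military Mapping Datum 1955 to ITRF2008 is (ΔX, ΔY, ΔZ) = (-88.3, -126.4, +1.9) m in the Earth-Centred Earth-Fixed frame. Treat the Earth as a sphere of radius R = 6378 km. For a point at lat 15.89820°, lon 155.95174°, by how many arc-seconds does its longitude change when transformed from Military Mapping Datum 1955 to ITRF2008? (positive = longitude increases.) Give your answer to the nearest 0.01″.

sin φ = 0.273929, cos φ = 0.961750, sin λ = 0.407506, cos λ = -0.913203.
East component: ΔE = −sin λ·ΔX + cos λ·ΔY = −(0.407506)(-88.3) + (-0.913203)(-126.4) = 151.41 m.
1° of latitude spans πR/180 = 111317 m; at latitude φ, 1° of longitude spans that × cos φ = 107059.2 m, so Δλ = 151.41 / 107059.2 × 3600 = 5.091″.

Δλ = 5.09″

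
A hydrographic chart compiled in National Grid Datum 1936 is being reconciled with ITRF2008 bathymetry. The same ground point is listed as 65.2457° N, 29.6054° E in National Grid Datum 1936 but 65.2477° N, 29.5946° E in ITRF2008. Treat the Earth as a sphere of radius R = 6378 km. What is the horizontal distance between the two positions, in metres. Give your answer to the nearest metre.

Δφ = 65.2477° − 65.2457° = +0.0020°; Δλ = 29.5946° − 29.6054° = -0.0108°.
1° along a meridian = πR/180 = 111317 m.
ΔN = Δφ × 111317 = 222.6 m; ΔE = Δλ × 111317 × cos(65.2457°) = -0.0108 × 111317 × 0.418728 = -503.4 m.
Distance = √(ΔE² + ΔN²) = √((-503.4)² + 222.6²) = 550.4 m.

550 m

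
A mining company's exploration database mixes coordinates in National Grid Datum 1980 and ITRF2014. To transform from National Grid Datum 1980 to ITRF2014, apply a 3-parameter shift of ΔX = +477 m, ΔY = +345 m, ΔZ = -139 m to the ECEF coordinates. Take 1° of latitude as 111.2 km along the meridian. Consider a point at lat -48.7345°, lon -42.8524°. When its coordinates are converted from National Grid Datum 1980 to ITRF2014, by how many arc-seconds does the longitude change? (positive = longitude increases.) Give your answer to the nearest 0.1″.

Δλ = 28.3″

sin φ = -0.751661, cos φ = 0.659549, sin λ = -0.680112, cos λ = 0.733108.
East component: ΔE = −sin λ·ΔX + cos λ·ΔY = −(-0.680112)(477) + (0.733108)(345) = 577.34 m.
1° of latitude spans 111200 m; at latitude φ, 1° of longitude spans that × cos φ = 73341.9 m, so Δλ = 577.34 / 73341.9 × 3600 = 28.339″.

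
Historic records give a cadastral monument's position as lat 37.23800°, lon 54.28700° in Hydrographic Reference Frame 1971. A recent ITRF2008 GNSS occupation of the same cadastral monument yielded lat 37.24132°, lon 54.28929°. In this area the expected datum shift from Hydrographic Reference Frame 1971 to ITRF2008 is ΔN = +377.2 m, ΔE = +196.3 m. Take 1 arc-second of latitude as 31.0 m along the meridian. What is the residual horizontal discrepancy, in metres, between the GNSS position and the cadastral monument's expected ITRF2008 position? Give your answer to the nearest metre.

Observed coordinate differences: Δφ = +0.00332°, Δλ = +0.00229°.
Converting to metres (1° lat = 111600 m, cos φ = 0.796129): observed ΔN = 370.5 m, observed ΔE = 203.5 m.
Subtracting the expected shift leaves a residual of 370.5 − (377.2) = -6.7 m north and 203.5 − (196.3) = 7.2 m east.
Residual distance = √((-6.7)² + 7.2²) = 9.8 m.

10 m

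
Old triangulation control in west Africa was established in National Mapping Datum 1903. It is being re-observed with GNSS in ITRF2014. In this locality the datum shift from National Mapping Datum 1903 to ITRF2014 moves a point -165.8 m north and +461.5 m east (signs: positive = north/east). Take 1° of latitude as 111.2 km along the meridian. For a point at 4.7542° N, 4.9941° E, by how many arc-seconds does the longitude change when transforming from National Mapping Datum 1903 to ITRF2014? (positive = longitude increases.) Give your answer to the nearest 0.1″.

Δλ = 15.0″

At latitude 4.7542°, cos φ = 0.996559.
1° of longitude at this latitude = 111.2 × cos φ = 110.82 km, so Δλ = 461.5 / 110817.4 = 0.0041645° = 14.992″.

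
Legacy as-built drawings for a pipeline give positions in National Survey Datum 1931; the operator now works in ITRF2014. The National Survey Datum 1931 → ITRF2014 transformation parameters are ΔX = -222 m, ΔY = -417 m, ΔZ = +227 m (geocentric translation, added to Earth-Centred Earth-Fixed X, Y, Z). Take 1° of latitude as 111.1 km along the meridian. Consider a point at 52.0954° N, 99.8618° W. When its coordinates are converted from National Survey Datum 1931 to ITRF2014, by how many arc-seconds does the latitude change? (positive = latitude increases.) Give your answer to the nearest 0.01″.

Δφ = -6.96″

sin φ = 0.789035, cos φ = 0.614349, sin λ = -0.985224, cos λ = -0.171272.
North component: ΔN = −sin φ cos λ·ΔX − sin φ sin λ·ΔY + cos φ·ΔZ = −(0.789035)(-0.171272)(-222) − (0.789035)(-0.985224)(-417) + (0.614349)(227) = -214.71 m.
1° of latitude spans 111100 m, so Δφ = -214.71 / 111100 × 3600 = -6.957″.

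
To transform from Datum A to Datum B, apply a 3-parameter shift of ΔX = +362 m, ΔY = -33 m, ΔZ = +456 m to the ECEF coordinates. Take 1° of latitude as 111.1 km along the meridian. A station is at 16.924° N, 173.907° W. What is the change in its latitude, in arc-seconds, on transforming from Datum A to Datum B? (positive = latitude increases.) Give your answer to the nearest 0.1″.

sin φ = 0.291103, cos φ = 0.956692, sin λ = -0.106143, cos λ = -0.994351.
North component: ΔN = −sin φ cos λ·ΔX − sin φ sin λ·ΔY + cos φ·ΔZ = −(0.291103)(-0.994351)(362) − (0.291103)(-0.106143)(-33) + (0.956692)(456) = 540.02 m.
1° of latitude spans 111100 m, so Δφ = 540.02 / 111100 × 3600 = 17.498″.

Δφ = 17.5″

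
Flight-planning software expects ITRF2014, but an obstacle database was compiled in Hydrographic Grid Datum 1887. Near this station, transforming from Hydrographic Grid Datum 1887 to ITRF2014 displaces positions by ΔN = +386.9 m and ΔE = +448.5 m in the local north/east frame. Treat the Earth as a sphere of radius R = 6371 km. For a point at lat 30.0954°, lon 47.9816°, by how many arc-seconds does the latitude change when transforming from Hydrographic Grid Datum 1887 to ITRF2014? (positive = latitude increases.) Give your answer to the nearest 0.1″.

On a sphere of radius R, 1 rad of latitude = R, so Δφ = ΔN / R = 386.9 / 6371000 = 6.0728e-05 rad = 12.526″.

Δφ = 12.5″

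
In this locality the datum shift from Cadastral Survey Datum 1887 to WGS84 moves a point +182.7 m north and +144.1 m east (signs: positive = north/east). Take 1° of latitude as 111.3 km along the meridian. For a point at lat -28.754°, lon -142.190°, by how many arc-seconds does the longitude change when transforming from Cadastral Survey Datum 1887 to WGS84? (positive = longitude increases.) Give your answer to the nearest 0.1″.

At latitude -28.754°, cos φ = 0.876693.
1° of longitude at this latitude = 111.3 × cos φ = 97.58 km, so Δλ = 144.1 / 97576.0 = 0.0014768° = 5.316″.

Δλ = 5.3″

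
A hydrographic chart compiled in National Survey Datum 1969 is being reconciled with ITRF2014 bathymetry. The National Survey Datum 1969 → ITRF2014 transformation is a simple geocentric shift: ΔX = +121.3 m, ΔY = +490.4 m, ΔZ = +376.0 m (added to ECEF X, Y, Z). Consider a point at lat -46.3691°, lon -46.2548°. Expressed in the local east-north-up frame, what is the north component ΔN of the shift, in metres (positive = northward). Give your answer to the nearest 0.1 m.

ΔN = 63.7 m

At φ = -46.3691°, λ = -46.2548°: sin φ = -0.723800, cos φ = 0.690010, sin λ = -0.722422, cos λ = 0.691453.
ΔN = −sin φ cos λ·ΔX − sin φ sin λ·ΔY + cos φ·ΔZ = −(-0.723800)(0.691453)(121.3) − (-0.723800)(-0.722422)(490.4) + (0.690010)(376.0) = 63.73 m.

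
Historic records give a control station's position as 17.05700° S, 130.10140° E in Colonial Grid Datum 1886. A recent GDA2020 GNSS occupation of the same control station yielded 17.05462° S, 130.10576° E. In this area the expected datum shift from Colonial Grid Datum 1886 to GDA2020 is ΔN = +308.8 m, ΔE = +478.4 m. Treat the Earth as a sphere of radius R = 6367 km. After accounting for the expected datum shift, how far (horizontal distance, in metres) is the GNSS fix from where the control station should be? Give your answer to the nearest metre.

47 m

Observed coordinate differences: Δφ = +0.00238°, Δλ = +0.00436°.
Converting to metres (1° lat = 111125 m, cos φ = 0.956013): observed ΔN = 264.5 m, observed ΔE = 463.2 m.
Subtracting the expected shift leaves a residual of 264.5 − (308.8) = -44.3 m north and 463.2 − (478.4) = -15.2 m east.
Residual distance = √((-44.3)² + (-15.2)²) = 46.9 m.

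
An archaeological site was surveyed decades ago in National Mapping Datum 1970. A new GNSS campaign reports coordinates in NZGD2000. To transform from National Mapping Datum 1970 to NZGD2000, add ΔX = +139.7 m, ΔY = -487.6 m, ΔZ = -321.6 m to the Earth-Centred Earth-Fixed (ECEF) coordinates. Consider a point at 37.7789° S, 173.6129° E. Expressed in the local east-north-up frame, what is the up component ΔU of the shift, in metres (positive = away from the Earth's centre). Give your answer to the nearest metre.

ΔU = 44 m

The local up (radial) axis is (cos φ cos λ, cos φ sin λ, sin φ), giving ΔU = -109.731 − 42.873 + 197.017 = 44.41 m.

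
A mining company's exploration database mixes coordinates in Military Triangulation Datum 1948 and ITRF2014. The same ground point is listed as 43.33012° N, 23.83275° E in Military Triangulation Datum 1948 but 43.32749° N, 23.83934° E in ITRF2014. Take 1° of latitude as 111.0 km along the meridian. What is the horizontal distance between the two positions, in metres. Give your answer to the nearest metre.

607 m

Δφ = 43.32749° − 43.33012° = -0.00263°; Δλ = 23.83934° − 23.83275° = +0.00659°.
ΔN = Δφ × 111000 = -291.9 m; ΔE = Δλ × 111000 × cos(43.33012°) = +0.00659 × 111000 × 0.727412 = 532.1 m.
Distance = √(ΔE² + ΔN²) = √(532.1² + (-291.9)²) = 606.9 m.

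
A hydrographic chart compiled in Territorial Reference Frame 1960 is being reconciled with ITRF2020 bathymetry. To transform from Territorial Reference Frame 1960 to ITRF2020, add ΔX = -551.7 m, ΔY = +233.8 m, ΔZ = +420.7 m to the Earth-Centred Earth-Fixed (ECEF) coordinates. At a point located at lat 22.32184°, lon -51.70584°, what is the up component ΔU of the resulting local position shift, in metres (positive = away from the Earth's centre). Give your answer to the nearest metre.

ΔU = -326 m

At φ = 22.32184°, λ = -51.70584°: sin φ = 0.379809, cos φ = 0.925065, sin λ = -0.784840, cos λ = 0.619699.
ΔU = cos φ cos λ·ΔX + cos φ sin λ·ΔY + sin φ·ΔZ = (0.925065)(0.619699)(-551.7) + (0.925065)(-0.784840)(233.8) + (0.379809)(420.7) = -326.23 m.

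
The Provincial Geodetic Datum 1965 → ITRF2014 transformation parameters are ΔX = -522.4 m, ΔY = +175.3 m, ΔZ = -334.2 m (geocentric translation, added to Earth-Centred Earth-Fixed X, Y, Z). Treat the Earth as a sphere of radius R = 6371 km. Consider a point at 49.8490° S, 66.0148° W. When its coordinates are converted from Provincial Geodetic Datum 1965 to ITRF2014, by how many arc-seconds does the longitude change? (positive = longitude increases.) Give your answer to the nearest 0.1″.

sin φ = -0.764348, cos φ = 0.644804, sin λ = -0.913650, cos λ = 0.406501.
East component: ΔE = −sin λ·ΔX + cos λ·ΔY = −(-0.913650)(-522.4) + (0.406501)(175.3) = -406.03 m.
1° of latitude spans πR/180 = 111195 m; at latitude φ, 1° of longitude spans that × cos φ = 71699.0 m, so Δλ = -406.03 / 71699.0 × 3600 = -20.387″.

Δλ = -20.4″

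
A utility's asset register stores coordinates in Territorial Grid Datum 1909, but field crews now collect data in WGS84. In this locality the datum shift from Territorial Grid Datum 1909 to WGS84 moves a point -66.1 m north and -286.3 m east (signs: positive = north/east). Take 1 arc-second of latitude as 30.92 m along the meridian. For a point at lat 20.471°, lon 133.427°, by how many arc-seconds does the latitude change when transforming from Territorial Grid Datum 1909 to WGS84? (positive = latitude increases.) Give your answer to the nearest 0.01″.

1″ of latitude = 30.92 m, so Δφ = -66.1 / 30.92 = -2.138″.

Δφ = -2.14″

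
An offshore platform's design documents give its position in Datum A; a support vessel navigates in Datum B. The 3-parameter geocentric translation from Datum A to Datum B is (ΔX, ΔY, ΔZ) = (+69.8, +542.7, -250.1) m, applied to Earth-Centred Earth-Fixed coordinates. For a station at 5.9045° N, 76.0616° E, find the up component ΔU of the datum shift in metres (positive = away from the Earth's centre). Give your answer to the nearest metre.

ΔU = 515 m

The local up (radial) axis is (cos φ cos λ, cos φ sin λ, sin φ), giving ΔU = 16.724 + 523.926 − 25.728 = 514.92 m.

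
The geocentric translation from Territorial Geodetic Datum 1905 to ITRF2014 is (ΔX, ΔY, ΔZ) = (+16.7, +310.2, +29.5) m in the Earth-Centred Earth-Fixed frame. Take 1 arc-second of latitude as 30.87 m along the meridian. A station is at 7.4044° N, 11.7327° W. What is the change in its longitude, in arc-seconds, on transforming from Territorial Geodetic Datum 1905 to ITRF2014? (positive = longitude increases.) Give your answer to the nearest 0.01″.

Δλ = 10.03″

sin φ = 0.128872, cos φ = 0.991661, sin λ = -0.203346, cos λ = 0.979107.
East component: ΔE = −sin λ·ΔX + cos λ·ΔY = −(-0.203346)(16.7) + (0.979107)(310.2) = 307.11 m.
1° of latitude spans 3600 × 30.87 = 111132 m; at latitude φ, 1° of longitude spans that × cos φ = 110205.3 m, so Δλ = 307.11 / 110205.3 × 3600 = 10.032″.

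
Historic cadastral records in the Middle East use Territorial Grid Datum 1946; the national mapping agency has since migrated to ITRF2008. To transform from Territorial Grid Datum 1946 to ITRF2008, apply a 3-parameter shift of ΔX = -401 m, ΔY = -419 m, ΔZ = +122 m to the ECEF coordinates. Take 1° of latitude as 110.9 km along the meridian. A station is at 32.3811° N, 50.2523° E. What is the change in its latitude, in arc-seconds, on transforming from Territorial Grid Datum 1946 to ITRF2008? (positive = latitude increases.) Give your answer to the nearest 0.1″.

sin φ = 0.535548, cos φ = 0.844505, sin λ = 0.768868, cos λ = 0.639408.
North component: ΔN = −sin φ cos λ·ΔX − sin φ sin λ·ΔY + cos φ·ΔZ = −(0.535548)(0.639408)(-401) − (0.535548)(0.768868)(-419) + (0.844505)(122) = 412.88 m.
1° of latitude spans 110900 m, so Δφ = 412.88 / 110900 × 3600 = 13.403″.

Δφ = 13.4″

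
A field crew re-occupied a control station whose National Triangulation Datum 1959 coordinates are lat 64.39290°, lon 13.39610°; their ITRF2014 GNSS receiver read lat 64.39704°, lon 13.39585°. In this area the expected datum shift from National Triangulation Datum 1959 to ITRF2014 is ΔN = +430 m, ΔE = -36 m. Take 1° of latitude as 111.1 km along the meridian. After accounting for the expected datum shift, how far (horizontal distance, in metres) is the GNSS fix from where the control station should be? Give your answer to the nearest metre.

38 m

Observed coordinate differences: Δφ = +0.00414°, Δλ = -0.00025°.
Converting to metres (1° lat = 111100 m, cos φ = 0.432197): observed ΔN = 460.0 m, observed ΔE = -12.0 m.
Subtracting the expected shift leaves a residual of 460.0 − (430) = 30.0 m north and -12.0 − (-36) = 24.0 m east.
Residual distance = √(30.0² + 24.0²) = 38.4 m.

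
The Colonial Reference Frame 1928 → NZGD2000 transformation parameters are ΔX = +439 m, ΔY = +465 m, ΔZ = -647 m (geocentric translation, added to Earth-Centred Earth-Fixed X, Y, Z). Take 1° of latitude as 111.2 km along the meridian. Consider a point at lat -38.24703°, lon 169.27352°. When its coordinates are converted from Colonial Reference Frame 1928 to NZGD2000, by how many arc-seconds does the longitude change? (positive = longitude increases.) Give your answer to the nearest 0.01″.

Δλ = -22.20″

sin φ = -0.619053, cos φ = 0.785349, sin λ = 0.186121, cos λ = -0.982527.
East component: ΔE = −sin λ·ΔX + cos λ·ΔY = −(0.186121)(439) + (-0.982527)(465) = -538.58 m.
1° of latitude spans 111200 m; at latitude φ, 1° of longitude spans that × cos φ = 87330.8 m, so Δλ = -538.58 / 87330.8 × 3600 = -22.202″.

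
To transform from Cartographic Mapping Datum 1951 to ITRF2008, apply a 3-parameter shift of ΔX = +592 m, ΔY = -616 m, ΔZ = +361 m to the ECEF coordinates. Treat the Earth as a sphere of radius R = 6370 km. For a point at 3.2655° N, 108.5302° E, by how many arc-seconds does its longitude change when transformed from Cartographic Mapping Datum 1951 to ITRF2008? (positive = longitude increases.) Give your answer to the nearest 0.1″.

Δλ = -11.9″

sin φ = 0.056963, cos φ = 0.998376, sin λ = 0.948156, cos λ = -0.317804.
East component: ΔE = −sin λ·ΔX + cos λ·ΔY = −(0.948156)(592) + (-0.317804)(-616) = -365.54 m.
1° of latitude spans πR/180 = 111177 m; at latitude φ, 1° of longitude spans that × cos φ = 110997.0 m, so Δλ = -365.54 / 110997.0 × 3600 = -11.856″.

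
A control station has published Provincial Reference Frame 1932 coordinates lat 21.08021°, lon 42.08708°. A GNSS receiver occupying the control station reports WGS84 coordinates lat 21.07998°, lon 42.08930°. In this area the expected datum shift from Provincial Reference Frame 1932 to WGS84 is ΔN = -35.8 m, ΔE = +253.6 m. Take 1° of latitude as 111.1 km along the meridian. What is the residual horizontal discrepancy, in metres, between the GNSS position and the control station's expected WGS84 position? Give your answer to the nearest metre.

26 m

Observed coordinate differences: Δφ = -0.00023°, Δλ = +0.00222°.
Converting to metres (1° lat = 111100 m, cos φ = 0.933078): observed ΔN = -25.6 m, observed ΔE = 230.1 m.
Subtracting the expected shift leaves a residual of -25.6 − (-35.8) = 10.2 m north and 230.1 − (253.6) = -23.5 m east.
Residual distance = √(10.2² + (-23.5)²) = 25.6 m.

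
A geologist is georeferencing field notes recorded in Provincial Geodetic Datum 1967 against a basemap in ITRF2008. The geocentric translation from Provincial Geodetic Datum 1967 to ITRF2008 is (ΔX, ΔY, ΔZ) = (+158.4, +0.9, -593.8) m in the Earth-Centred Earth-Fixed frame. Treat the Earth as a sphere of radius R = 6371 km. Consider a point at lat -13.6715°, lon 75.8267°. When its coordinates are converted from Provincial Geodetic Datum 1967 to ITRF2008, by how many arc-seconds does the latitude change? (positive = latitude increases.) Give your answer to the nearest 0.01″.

Δφ = -18.38″

sin φ = -0.236355, cos φ = 0.971667, sin λ = 0.969560, cos λ = 0.244856.
North component: ΔN = −sin φ cos λ·ΔX − sin φ sin λ·ΔY + cos φ·ΔZ = −(-0.236355)(0.244856)(158.4) − (-0.236355)(0.969560)(0.9) + (0.971667)(-593.8) = -567.60 m.
1° of latitude spans πR/180 = 111195 m, so Δφ = -567.60 / 111195 × 3600 = -18.376″.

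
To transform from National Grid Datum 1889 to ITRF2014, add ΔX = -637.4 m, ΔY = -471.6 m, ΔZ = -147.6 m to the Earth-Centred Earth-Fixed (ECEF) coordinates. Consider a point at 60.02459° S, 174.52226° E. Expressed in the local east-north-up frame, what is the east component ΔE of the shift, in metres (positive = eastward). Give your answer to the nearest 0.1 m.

ΔE = 530.3 m

At φ = -60.02459°, λ = 174.52226°: sin φ = -0.866240, cos φ = 0.499628, sin λ = 0.095459, cos λ = -0.995433.
ΔE = −sin λ·ΔX + cos λ·ΔY = −(0.095459)·(-637.4) + (-0.995433)·(-471.6) = 530.29 m.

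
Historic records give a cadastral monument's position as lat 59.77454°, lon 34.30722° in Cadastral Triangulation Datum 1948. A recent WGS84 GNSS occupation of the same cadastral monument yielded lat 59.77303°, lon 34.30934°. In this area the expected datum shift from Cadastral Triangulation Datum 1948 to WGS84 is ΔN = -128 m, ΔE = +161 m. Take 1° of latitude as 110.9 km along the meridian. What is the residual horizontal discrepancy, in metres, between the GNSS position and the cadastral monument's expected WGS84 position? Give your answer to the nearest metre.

Observed coordinate differences: Δφ = -0.00151°, Δλ = +0.00212°.
Converting to metres (1° lat = 110900 m, cos φ = 0.503404): observed ΔN = -167.5 m, observed ΔE = 118.4 m.
Subtracting the expected shift leaves a residual of -167.5 − (-128) = -39.5 m north and 118.4 − (161) = -42.6 m east.
Residual distance = √((-39.5)² + (-42.6)²) = 58.1 m.

58 m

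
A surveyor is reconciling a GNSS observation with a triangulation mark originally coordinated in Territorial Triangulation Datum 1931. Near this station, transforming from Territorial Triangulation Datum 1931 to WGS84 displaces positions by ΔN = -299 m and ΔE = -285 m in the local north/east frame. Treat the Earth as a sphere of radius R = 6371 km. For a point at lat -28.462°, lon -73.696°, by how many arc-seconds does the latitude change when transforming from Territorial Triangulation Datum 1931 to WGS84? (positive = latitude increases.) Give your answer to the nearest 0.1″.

On a sphere of radius R, 1 rad of latitude = R, so Δφ = ΔN / R = -299.0 / 6371000 = -4.6931e-05 rad = -9.680″.

Δφ = -9.7″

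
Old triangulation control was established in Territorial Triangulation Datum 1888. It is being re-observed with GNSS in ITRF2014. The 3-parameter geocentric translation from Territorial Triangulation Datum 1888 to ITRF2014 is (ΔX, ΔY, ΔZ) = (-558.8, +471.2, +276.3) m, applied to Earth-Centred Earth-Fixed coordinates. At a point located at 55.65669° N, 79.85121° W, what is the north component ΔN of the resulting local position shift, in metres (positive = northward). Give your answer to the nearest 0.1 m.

ΔN = 620.1 m

The local north axis is (−sin φ cos λ, −sin φ sin λ, cos φ), giving ΔN = 81.298 + 382.969 + 155.875 = 620.14 m.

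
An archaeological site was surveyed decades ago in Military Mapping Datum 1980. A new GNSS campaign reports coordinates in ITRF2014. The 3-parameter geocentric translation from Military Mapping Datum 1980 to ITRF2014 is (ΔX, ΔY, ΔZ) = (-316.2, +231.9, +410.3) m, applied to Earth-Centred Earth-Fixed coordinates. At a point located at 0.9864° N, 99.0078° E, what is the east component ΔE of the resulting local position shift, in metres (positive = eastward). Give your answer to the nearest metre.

The local east axis at (φ, λ) is (−sin λ, cos λ, 0), so ΔE = −sin(99.0078°)·(-316.2) + cos(99.0078°)·231.9 = 275.99 m.

ΔE = 276 m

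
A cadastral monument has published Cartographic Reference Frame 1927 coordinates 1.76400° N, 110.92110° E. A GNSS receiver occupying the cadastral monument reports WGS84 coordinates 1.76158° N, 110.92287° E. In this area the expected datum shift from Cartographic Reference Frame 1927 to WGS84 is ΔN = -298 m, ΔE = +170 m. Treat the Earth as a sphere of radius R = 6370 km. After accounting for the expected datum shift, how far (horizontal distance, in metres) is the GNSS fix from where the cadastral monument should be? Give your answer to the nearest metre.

39 m

Observed coordinate differences: Δφ = -0.00242°, Δλ = +0.00177°.
Converting to metres (1° lat = 111177 m, cos φ = 0.999526): observed ΔN = -269.0 m, observed ΔE = 196.7 m.
Subtracting the expected shift leaves a residual of -269.0 − (-298) = 29.0 m north and 196.7 − (170) = 26.7 m east.
Residual distance = √(29.0² + 26.7²) = 39.4 m.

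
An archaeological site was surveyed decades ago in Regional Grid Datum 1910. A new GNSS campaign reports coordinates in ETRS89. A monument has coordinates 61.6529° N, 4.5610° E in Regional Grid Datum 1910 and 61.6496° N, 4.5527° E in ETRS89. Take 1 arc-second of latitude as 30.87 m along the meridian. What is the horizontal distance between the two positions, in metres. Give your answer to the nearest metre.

571 m

Δφ = 61.6496° − 61.6529° = -0.0033°; Δλ = 4.5527° − 4.5610° = -0.0083°.
1° of latitude = 3600 × 30.87 = 111132 m.
ΔN = Δφ × 111132 = -366.7 m; ΔE = Δλ × 111132 × cos(61.6529°) = -0.0083 × 111132 × 0.474812 = -438.0 m.
Distance = √(ΔE² + ΔN²) = √((-438.0)² + (-366.7)²) = 571.2 m.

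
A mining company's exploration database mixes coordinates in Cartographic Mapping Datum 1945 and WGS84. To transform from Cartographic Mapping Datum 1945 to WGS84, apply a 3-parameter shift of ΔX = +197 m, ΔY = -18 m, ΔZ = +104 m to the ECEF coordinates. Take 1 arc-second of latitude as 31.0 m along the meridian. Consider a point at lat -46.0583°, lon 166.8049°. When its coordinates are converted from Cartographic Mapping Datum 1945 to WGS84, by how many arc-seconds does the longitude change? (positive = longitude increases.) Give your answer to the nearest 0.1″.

sin φ = -0.720046, cos φ = 0.693926, sin λ = 0.228268, cos λ = -0.973598.
East component: ΔE = −sin λ·ΔX + cos λ·ΔY = −(0.228268)(197) + (-0.973598)(-18) = -27.44 m.
1° of latitude spans 3600 × 31.00 = 111600 m; at latitude φ, 1° of longitude spans that × cos φ = 77442.1 m, so Δλ = -27.44 / 77442.1 × 3600 = -1.276″.

Δλ = -1.3″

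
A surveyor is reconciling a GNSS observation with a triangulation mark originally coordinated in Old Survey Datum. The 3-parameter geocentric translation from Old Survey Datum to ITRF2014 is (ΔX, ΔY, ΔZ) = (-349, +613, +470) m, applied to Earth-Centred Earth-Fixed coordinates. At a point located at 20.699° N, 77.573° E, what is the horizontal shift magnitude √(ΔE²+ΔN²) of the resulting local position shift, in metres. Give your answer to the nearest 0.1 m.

At φ = 20.699°, λ = 77.573°: sin φ = 0.353459, cos φ = 0.935450, sin λ = 0.976571, cos λ = 0.215196.
ΔE = −sin λ·ΔX + cos λ·ΔY = −(0.976571)·(-349) + (0.215196)·(613) = 472.74 m.
ΔN = −sin φ cos λ·ΔX − sin φ sin λ·ΔY + cos φ·ΔZ = −(0.353459)(0.215196)(-349) − (0.353459)(0.976571)(613) + (0.935450)(470) = 254.61 m.
Horizontal magnitude = √(ΔE² + ΔN²) = √(472.74² + 254.61²) = 536.94 m.

536.9 m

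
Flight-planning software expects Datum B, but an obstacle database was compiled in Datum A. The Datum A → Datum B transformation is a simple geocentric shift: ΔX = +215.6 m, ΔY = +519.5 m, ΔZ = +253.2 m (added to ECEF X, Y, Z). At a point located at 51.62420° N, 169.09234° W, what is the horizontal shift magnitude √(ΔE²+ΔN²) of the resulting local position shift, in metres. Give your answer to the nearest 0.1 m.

The local east axis at (φ, λ) is (−sin λ, cos λ, 0), so ΔE = −sin(-169.09234°)·215.6 + cos(-169.09234°)·519.5 = -469.32 m.
The local north axis is (−sin φ cos λ, −sin φ sin λ, cos φ), giving ΔN = 165.967 + 77.065 + 157.191 = 400.22 m.
Horizontal magnitude = √(ΔE² + ΔN²) = √((-469.32)² + 400.22²) = 616.80 m.

616.8 m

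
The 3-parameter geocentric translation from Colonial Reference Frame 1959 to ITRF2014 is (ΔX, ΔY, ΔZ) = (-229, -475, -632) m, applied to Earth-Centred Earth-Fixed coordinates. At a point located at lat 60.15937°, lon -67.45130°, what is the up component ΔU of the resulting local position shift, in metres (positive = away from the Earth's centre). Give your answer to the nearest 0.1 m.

ΔU = -373.6 m

The local up (radial) axis is (cos φ cos λ, cos φ sin λ, sin φ), giving ΔU = -43.695 + 218.286 − 548.205 = -373.61 m.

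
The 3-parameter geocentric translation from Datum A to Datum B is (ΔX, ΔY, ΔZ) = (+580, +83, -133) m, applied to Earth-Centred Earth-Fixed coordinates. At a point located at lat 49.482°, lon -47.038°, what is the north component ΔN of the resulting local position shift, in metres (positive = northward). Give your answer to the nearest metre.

ΔN = -341 m

The local north axis is (−sin φ cos λ, −sin φ sin λ, cos φ), giving ΔN = -300.491 + 46.175 − 86.408 = -340.72 m.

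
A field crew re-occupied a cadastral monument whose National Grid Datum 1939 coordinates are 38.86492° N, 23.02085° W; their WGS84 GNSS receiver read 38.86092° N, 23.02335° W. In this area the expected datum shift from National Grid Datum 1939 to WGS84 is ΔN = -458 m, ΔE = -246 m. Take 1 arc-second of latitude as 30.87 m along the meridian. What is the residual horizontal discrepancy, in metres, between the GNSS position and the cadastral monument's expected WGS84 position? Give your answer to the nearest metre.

33 m

Observed coordinate differences: Δφ = -0.00400°, Δλ = -0.00250°.
Converting to metres (1° lat = 111132 m, cos φ = 0.778627): observed ΔN = -444.5 m, observed ΔE = -216.3 m.
Subtracting the expected shift leaves a residual of -444.5 − (-458) = 13.5 m north and -216.3 − (-246) = 29.7 m east.
Residual distance = √(13.5² + 29.7²) = 32.6 m.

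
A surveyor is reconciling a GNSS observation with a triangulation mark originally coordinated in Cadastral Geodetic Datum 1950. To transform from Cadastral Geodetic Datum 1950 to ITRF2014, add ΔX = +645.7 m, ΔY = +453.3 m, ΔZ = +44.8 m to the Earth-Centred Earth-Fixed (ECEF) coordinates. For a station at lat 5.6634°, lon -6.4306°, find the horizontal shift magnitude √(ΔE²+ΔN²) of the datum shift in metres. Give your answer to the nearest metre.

At φ = 5.6634°, λ = -6.4306°: sin φ = 0.098684, cos φ = 0.995119, sin λ = -0.112000, cos λ = 0.993708.
ΔE = −sin λ·ΔX + cos λ·ΔY = −(-0.112000)·(645.7) + (0.993708)·(453.3) = 522.77 m.
ΔN = −sin φ cos λ·ΔX − sin φ sin λ·ΔY + cos φ·ΔZ = −(0.098684)(0.993708)(645.7) − (0.098684)(-0.112000)(453.3) + (0.995119)(44.8) = -13.73 m.
Horizontal magnitude = √(ΔE² + ΔN²) = √(522.77² + (-13.73)²) = 522.95 m.

523 m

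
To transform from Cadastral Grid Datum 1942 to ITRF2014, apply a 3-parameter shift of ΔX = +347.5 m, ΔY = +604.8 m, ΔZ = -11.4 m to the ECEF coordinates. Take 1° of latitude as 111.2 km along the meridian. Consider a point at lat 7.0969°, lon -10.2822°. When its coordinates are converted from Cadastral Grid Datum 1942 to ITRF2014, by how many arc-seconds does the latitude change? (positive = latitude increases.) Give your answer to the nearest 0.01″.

Δφ = -1.30″

sin φ = 0.123548, cos φ = 0.992339, sin λ = -0.178497, cos λ = 0.983941.
North component: ΔN = −sin φ cos λ·ΔX − sin φ sin λ·ΔY + cos φ·ΔZ = −(0.123548)(0.983941)(347.5) − (0.123548)(-0.178497)(604.8) + (0.992339)(-11.4) = -40.22 m.
1° of latitude spans 111200 m, so Δφ = -40.22 / 111200 × 3600 = -1.302″.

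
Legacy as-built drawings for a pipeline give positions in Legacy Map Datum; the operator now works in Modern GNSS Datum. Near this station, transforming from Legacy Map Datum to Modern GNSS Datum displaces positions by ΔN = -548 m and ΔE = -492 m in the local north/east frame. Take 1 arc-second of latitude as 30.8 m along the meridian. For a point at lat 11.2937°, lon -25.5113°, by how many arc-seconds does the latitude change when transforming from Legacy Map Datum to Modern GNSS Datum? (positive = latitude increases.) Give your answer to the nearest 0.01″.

1″ of latitude = 30.80 m, so Δφ = -548.0 / 30.80 = -17.792″.

Δφ = -17.79″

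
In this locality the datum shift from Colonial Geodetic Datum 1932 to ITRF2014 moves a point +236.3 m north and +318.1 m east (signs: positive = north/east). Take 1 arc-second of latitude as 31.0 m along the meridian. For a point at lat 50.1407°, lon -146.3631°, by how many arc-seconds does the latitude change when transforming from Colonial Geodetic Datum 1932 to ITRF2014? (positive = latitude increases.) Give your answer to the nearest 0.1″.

1″ of latitude = 31.00 m, so Δφ = 236.3 / 31.00 = 7.623″.

Δφ = 7.6″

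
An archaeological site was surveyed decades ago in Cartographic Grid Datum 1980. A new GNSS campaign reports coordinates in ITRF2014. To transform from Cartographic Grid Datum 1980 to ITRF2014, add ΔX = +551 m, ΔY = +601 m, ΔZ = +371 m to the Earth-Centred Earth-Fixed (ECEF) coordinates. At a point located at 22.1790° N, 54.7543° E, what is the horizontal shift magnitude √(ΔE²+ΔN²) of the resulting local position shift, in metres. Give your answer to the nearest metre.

At φ = 22.1790°, λ = 54.7543°: sin φ = 0.377501, cos φ = 0.926009, sin λ = 0.816685, cos λ = 0.577084.
ΔE = −sin λ·ΔX + cos λ·ΔY = −(0.816685)·(551) + (0.577084)·(601) = -103.17 m.
ΔN = −sin φ cos λ·ΔX − sin φ sin λ·ΔY + cos φ·ΔZ = −(0.377501)(0.577084)(551) − (0.377501)(0.816685)(601) + (0.926009)(371) = 38.23 m.
Horizontal magnitude = √(ΔE² + ΔN²) = √((-103.17)² + 38.23²) = 110.02 m.

110 m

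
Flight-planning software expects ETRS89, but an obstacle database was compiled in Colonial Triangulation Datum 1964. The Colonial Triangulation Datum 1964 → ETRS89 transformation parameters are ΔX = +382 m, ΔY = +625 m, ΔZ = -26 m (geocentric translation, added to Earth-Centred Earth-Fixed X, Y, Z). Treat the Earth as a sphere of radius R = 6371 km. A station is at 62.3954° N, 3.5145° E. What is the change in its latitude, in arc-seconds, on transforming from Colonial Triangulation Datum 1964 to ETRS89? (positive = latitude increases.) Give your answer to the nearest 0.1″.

sin φ = 0.886166, cos φ = 0.463367, sin λ = 0.061301, cos λ = 0.998119.
North component: ΔN = −sin φ cos λ·ΔX − sin φ sin λ·ΔY + cos φ·ΔZ = −(0.886166)(0.998119)(382) − (0.886166)(0.061301)(625) + (0.463367)(-26) = -383.88 m.
1° of latitude spans πR/180 = 111195 m, so Δφ = -383.88 / 111195 × 3600 = -12.428″.

Δφ = -12.4″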